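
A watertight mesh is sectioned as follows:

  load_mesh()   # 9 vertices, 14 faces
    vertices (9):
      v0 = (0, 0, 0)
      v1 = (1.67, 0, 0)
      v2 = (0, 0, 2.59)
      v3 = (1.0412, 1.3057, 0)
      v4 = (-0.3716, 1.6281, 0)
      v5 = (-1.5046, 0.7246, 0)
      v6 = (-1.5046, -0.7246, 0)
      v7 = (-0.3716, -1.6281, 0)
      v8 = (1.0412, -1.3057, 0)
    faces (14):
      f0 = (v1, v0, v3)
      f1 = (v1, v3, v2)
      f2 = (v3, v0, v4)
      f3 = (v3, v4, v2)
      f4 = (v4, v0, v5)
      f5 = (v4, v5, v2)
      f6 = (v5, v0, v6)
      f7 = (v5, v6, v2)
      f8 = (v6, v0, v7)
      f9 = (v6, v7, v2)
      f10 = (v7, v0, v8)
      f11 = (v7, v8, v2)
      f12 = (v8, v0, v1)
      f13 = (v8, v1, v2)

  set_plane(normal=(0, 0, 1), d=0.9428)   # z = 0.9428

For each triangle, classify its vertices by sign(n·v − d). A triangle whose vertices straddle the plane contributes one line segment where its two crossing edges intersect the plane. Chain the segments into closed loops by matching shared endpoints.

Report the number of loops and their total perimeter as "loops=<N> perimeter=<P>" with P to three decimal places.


Straddling triangles (7 of 14):
  (v1,v3,v2) [--+] → (0.662187, 0.830405, 0.9428)–(1.06209, 0, 0.9428)  len=0.9217
  (v3,v4,v2) [--+] → (-0.236332, 1.03545, 0.9428)–(0.662187, 0.830405, 0.9428)  len=0.9216
  (v4,v5,v2) [--+] → (-0.956902, 0.460834, 0.9428)–(-0.236332, 1.03545, 0.9428)  len=0.9216
  (v5,v6,v2) [--+] → (-0.956902, -0.460834, 0.9428)–(-0.956902, 0.460834, 0.9428)  len=0.9217
  (v6,v7,v2) [--+] → (-0.236332, -1.03545, 0.9428)–(-0.956902, -0.460834, 0.9428)  len=0.9216
  (v7,v8,v2) [--+] → (0.662187, -0.830405, 0.9428)–(-0.236332, -1.03545, 0.9428)  len=0.9216
  (v8,v1,v2) [--+] → (1.06209, 0, 0.9428)–(0.662187, -0.830405, 0.9428)  len=0.9217

Chained into 1 loop(s):
  loop 1: 7 segments, perimeter = 6.4515
Total perimeter = 6.452

loops=1 perimeter=6.452


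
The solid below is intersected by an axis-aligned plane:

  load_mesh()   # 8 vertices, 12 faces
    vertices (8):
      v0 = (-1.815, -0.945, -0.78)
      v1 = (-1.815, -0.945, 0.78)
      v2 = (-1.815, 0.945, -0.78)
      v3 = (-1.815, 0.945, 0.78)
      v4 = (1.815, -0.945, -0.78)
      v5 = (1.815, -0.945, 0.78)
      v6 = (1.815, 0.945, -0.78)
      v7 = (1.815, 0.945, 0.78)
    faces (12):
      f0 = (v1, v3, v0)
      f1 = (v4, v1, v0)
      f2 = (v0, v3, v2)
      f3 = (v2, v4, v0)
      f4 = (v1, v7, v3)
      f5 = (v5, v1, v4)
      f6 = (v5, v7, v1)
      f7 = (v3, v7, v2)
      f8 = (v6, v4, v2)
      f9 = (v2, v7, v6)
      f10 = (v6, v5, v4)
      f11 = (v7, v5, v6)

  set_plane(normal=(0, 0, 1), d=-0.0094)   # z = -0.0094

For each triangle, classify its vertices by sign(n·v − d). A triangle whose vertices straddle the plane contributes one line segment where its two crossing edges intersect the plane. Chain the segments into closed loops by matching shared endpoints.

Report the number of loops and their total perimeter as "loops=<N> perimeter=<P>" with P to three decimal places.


loops=1 perimeter=11.040

Straddling triangles (8 of 12):
  (v1,v3,v0) [++-] → (-1.815, -0.0113885, -0.0094)–(-1.815, -0.945, -0.0094)  len=0.9336
  (v4,v1,v0) [-+-] → (0.0218731, -0.945, -0.0094)–(-1.815, -0.945, -0.0094)  len=1.8369
  (v0,v3,v2) [-+-] → (-1.815, -0.0113885, -0.0094)–(-1.815, 0.945, -0.0094)  len=0.9564
  (v5,v1,v4) [++-] → (0.0218731, -0.945, -0.0094)–(1.815, -0.945, -0.0094)  len=1.7931
  (v3,v7,v2) [++-] → (-0.0218731, 0.945, -0.0094)–(-1.815, 0.945, -0.0094)  len=1.7931
  (v2,v7,v6) [-+-] → (-0.0218731, 0.945, -0.0094)–(1.815, 0.945, -0.0094)  len=1.8369
  (v6,v5,v4) [-+-] → (1.815, 0.0113885, -0.0094)–(1.815, -0.945, -0.0094)  len=0.9564
  (v7,v5,v6) [++-] → (1.815, 0.0113885, -0.0094)–(1.815, 0.945, -0.0094)  len=0.9336

Chained into 1 loop(s):
  loop 1: 8 segments, perimeter = 11.0400
Total perimeter = 11.040


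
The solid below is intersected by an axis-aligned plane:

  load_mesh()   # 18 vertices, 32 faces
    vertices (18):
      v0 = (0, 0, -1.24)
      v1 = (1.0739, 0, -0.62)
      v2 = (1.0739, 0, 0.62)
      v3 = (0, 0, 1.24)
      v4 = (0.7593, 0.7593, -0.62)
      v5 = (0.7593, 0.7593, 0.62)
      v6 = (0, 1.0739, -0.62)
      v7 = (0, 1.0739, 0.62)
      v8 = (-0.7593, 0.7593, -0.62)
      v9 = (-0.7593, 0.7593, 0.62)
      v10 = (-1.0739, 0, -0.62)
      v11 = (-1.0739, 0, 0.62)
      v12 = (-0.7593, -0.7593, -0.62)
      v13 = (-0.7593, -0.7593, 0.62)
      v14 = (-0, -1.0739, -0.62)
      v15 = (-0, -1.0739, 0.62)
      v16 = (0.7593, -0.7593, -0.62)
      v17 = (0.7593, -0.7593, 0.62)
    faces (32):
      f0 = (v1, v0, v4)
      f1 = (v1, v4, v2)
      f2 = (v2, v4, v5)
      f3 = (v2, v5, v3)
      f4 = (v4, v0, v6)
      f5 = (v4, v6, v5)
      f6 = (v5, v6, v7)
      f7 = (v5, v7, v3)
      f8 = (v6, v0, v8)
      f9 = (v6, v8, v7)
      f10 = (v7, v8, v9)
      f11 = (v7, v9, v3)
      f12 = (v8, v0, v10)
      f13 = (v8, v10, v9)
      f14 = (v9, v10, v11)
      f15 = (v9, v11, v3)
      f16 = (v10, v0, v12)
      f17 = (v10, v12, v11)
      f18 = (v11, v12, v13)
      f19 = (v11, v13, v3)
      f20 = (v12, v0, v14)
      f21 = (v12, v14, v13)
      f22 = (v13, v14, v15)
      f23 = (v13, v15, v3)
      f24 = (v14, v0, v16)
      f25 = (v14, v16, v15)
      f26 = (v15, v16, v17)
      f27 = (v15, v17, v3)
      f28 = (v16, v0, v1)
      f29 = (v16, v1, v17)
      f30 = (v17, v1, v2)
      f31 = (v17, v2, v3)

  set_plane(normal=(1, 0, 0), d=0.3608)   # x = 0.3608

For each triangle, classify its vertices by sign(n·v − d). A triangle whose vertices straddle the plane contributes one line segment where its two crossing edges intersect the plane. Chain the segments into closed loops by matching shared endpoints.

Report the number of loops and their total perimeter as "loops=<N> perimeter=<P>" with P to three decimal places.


Straddling triangles (12 of 32):
  (v1,v0,v4) [+-+] → (0.3608, 0, -1.0317)–(0.3608, 0.3608, -0.945392)  len=0.3710
  (v2,v5,v3) [++-] → (0.3608, 0.3608, 0.945392)–(0.3608, 0, 1.0317)  len=0.3710
  (v4,v0,v6) [+--] → (0.3608, 0.3608, -0.945392)–(0.3608, 0.92441, -0.62)  len=0.6508
  (v4,v6,v5) [+-+] → (0.3608, 0.92441, -0.62)–(0.3608, 0.92441, -0.0307836)  len=0.5892
  (v5,v6,v7) [+--] → (0.3608, 0.92441, -0.0307836)–(0.3608, 0.92441, 0.62)  len=0.6508
  (v5,v7,v3) [+--] → (0.3608, 0.92441, 0.62)–(0.3608, 0.3608, 0.945392)  len=0.6508
  (v14,v0,v16) [--+] → (0.3608, -0.3608, -0.945392)–(0.3608, -0.92441, -0.62)  len=0.6508
  (v14,v16,v15) [-+-] → (0.3608, -0.92441, -0.62)–(0.3608, -0.92441, 0.0307836)  len=0.6508
  (v15,v16,v17) [-++] → (0.3608, -0.92441, 0.0307836)–(0.3608, -0.92441, 0.62)  len=0.5892
  (v15,v17,v3) [-+-] → (0.3608, -0.92441, 0.62)–(0.3608, -0.3608, 0.945392)  len=0.6508
  (v16,v0,v1) [+-+] → (0.3608, -0.3608, -0.945392)–(0.3608, 0, -1.0317)  len=0.3710
  (v17,v2,v3) [++-] → (0.3608, 0, 1.0317)–(0.3608, -0.3608, 0.945392)  len=0.3710

Chained into 1 loop(s):
  loop 1: 12 segments, perimeter = 6.5671
Total perimeter = 6.567

loops=1 perimeter=6.567


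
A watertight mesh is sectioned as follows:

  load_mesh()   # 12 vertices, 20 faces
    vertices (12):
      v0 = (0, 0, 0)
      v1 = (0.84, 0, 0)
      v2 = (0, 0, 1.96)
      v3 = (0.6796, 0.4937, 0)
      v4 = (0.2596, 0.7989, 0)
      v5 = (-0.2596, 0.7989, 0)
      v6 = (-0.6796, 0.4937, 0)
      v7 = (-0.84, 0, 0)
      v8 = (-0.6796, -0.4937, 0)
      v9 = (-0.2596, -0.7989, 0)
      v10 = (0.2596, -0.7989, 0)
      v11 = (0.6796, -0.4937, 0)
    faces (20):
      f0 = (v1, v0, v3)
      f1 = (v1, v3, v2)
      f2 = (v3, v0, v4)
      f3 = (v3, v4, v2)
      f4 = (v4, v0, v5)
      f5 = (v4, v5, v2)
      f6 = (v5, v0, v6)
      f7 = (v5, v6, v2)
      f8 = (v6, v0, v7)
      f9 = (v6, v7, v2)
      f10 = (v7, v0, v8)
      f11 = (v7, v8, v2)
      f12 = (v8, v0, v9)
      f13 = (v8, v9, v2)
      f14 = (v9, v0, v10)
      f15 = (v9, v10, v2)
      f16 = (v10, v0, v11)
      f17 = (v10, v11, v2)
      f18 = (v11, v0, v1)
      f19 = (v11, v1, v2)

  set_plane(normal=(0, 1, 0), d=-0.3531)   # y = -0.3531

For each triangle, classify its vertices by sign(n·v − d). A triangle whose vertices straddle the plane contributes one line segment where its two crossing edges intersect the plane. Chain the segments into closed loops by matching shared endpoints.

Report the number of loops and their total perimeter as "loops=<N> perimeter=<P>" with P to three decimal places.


Straddling triangles (10 of 20):
  (v7,v0,v8) [++-] → (-0.486058, -0.3531, 0)–(-0.72528, -0.3531, 0)  len=0.2392
  (v7,v8,v2) [+-+] → (-0.72528, -0.3531, 0)–(-0.486058, -0.3531, 0.558185)  len=0.6073
  (v8,v0,v9) [-+-] → (-0.486058, -0.3531, 0)–(-0.114739, -0.3531, 0)  len=0.3713
  (v8,v9,v2) [--+] → (-0.114739, -0.3531, 1.09371)–(-0.486058, -0.3531, 0.558185)  len=0.6517
  (v9,v0,v10) [-+-] → (-0.114739, -0.3531, 0)–(0.114739, -0.3531, 0)  len=0.2295
  (v9,v10,v2) [--+] → (0.114739, -0.3531, 1.09371)–(-0.114739, -0.3531, 1.09371)  len=0.2295
  (v10,v0,v11) [-+-] → (0.114739, -0.3531, 0)–(0.486058, -0.3531, 0)  len=0.3713
  (v10,v11,v2) [--+] → (0.486058, -0.3531, 0.558185)–(0.114739, -0.3531, 1.09371)  len=0.6517
  (v11,v0,v1) [-++] → (0.486058, -0.3531, 0)–(0.72528, -0.3531, 0)  len=0.2392
  (v11,v1,v2) [-++] → (0.72528, -0.3531, 0)–(0.486058, -0.3531, 0.558185)  len=0.6073

Chained into 1 loop(s):
  loop 1: 10 segments, perimeter = 4.1979
Total perimeter = 4.198

loops=1 perimeter=4.198


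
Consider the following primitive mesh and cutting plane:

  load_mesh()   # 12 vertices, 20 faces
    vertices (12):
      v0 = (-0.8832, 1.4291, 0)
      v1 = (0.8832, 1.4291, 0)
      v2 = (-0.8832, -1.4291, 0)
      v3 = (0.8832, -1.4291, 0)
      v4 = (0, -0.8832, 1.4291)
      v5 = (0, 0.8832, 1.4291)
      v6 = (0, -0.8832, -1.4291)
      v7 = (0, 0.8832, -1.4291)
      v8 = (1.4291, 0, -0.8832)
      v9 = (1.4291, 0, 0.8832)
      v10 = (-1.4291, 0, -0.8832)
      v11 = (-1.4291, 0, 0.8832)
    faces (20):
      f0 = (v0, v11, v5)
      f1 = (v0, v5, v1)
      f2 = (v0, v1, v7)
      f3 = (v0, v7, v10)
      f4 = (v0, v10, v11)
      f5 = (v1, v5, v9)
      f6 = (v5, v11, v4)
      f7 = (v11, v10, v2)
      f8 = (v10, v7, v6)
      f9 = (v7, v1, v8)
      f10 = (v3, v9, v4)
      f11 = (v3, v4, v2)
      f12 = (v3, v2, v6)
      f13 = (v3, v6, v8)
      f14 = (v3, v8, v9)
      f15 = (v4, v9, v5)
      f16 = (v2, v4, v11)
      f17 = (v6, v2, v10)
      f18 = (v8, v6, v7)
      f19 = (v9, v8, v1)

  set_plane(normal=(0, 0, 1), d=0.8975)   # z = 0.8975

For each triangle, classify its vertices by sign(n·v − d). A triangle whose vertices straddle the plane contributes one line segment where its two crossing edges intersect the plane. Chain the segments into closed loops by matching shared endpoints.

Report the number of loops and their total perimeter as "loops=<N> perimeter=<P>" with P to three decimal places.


Straddling triangles (8 of 20):
  (v0,v11,v5) [--+] → (-1.39166, 0.0231357, 0.8975)–(-0.328535, 1.08627, 0.8975)  len=1.5035
  (v0,v5,v1) [-+-] → (-0.328535, 1.08627, 0.8975)–(0.328535, 1.08627, 0.8975)  len=0.6571
  (v1,v5,v9) [-+-] → (0.328535, 1.08627, 0.8975)–(1.39166, 0.0231357, 0.8975)  len=1.5035
  (v5,v11,v4) [+-+] → (-1.39166, 0.0231357, 0.8975)–(-1.39166, -0.0231357, 0.8975)  len=0.0463
  (v3,v9,v4) [--+] → (1.39166, -0.0231357, 0.8975)–(0.328535, -1.08627, 0.8975)  len=1.5035
  (v3,v4,v2) [-+-] → (0.328535, -1.08627, 0.8975)–(-0.328535, -1.08627, 0.8975)  len=0.6571
  (v4,v9,v5) [+-+] → (1.39166, -0.0231357, 0.8975)–(1.39166, 0.0231357, 0.8975)  len=0.0463
  (v2,v4,v11) [-+-] → (-0.328535, -1.08627, 0.8975)–(-1.39166, -0.0231357, 0.8975)  len=1.5035

Chained into 1 loop(s):
  loop 1: 8 segments, perimeter = 7.4207
Total perimeter = 7.421

loops=1 perimeter=7.421


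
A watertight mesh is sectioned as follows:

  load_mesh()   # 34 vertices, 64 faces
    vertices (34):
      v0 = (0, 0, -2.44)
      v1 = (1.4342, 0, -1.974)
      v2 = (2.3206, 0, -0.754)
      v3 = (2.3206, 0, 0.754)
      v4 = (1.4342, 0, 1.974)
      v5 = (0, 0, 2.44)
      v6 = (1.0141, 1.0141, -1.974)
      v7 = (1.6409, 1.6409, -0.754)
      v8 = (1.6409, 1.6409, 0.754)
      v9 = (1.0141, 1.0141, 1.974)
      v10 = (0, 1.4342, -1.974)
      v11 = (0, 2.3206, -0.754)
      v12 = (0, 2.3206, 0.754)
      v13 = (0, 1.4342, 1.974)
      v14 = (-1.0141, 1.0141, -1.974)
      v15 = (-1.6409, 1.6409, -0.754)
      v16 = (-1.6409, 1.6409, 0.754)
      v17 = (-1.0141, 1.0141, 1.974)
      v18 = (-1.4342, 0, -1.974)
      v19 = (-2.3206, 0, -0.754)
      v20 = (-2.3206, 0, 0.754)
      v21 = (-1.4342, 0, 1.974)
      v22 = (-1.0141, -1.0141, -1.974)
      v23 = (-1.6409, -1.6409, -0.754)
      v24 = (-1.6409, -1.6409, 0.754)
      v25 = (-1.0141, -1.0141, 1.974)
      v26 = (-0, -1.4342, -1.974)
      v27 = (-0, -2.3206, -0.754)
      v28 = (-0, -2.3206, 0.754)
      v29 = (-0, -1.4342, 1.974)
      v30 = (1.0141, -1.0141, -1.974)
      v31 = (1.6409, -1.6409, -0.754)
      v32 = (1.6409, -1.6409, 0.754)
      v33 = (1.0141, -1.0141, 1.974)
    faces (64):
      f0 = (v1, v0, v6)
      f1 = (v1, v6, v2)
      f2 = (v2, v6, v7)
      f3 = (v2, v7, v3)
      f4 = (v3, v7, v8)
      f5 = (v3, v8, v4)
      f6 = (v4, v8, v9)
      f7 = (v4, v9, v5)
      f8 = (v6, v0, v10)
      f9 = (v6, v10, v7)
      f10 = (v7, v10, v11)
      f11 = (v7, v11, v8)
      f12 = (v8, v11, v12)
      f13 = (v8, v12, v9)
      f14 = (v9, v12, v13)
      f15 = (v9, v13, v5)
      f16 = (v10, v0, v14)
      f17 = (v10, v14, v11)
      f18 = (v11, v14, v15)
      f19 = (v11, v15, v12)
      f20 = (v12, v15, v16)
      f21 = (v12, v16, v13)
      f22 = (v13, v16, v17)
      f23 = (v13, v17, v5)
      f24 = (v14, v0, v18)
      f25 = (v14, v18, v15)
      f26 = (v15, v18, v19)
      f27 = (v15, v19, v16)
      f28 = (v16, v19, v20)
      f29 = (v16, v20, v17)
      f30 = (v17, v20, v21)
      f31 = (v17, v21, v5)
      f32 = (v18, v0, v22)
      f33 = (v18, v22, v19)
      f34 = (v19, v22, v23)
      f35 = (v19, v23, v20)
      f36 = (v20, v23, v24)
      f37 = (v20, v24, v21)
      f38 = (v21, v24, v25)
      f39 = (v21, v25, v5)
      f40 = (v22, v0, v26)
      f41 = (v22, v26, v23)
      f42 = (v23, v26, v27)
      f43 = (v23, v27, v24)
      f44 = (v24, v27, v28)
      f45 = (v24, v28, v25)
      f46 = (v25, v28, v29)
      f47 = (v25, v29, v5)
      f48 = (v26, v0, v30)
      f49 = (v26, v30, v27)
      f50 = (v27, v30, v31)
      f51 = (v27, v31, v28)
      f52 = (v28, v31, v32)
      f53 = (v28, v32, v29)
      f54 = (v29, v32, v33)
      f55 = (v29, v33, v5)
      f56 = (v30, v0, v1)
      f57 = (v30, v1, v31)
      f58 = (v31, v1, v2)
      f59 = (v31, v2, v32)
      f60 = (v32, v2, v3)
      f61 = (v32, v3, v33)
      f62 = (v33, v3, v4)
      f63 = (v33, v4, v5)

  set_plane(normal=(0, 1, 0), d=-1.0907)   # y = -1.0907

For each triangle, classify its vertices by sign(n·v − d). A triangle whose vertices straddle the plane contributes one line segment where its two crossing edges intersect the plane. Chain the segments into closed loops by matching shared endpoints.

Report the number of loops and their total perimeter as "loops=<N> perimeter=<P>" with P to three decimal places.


Straddling triangles (20 of 64):
  (v19,v22,v23) [++-] → (-1.0907, -1.0907, -1.82491)–(-1.86881, -1.0907, -0.754)  len=1.3237
  (v19,v23,v20) [+-+] → (-1.86881, -1.0907, -0.754)–(-1.86881, -1.0907, -0.248362)  len=0.5056
  (v20,v23,v24) [+--] → (-1.86881, -1.0907, -0.248362)–(-1.86881, -1.0907, 0.754)  len=1.0024
  (v20,v24,v21) [+-+] → (-1.86881, -1.0907, 0.754)–(-1.57159, -1.0907, 1.16307)  len=0.5056
  (v21,v24,v25) [+-+] → (-1.57159, -1.0907, 1.16307)–(-1.0907, -1.0907, 1.82491)  len=0.8181
  (v22,v0,v26) [++-] → (0, -1.0907, -2.08561)–(-0.829192, -1.0907, -1.974)  len=0.8367
  (v22,v26,v23) [+--] → (-0.829192, -1.0907, -1.974)–(-1.0907, -1.0907, -1.82491)  len=0.3010
  (v24,v28,v25) [--+] → (-0.954643, -1.0907, 1.90247)–(-1.0907, -1.0907, 1.82491)  len=0.1566
  (v25,v28,v29) [+--] → (-0.954643, -1.0907, 1.90247)–(-0.829192, -1.0907, 1.974)  len=0.1444
  (v25,v29,v5) [+-+] → (-0.829192, -1.0907, 1.974)–(0, -1.0907, 2.08561)  len=0.8367
  (v26,v0,v30) [-++] → (0, -1.0907, -2.08561)–(0.829192, -1.0907, -1.974)  len=0.8367
  (v26,v30,v27) [-+-] → (0.829192, -1.0907, -1.974)–(0.954643, -1.0907, -1.90247)  len=0.1444
  (v27,v30,v31) [-+-] → (0.954643, -1.0907, -1.90247)–(1.0907, -1.0907, -1.82491)  len=0.1566
  (v29,v32,v33) [--+] → (1.0907, -1.0907, 1.82491)–(0.829192, -1.0907, 1.974)  len=0.3010
  (v29,v33,v5) [-++] → (0.829192, -1.0907, 1.974)–(0, -1.0907, 2.08561)  len=0.8367
  (v30,v1,v31) [++-] → (1.57159, -1.0907, -1.16307)–(1.0907, -1.0907, -1.82491)  len=0.8181
  (v31,v1,v2) [-++] → (1.57159, -1.0907, -1.16307)–(1.86881, -1.0907, -0.754)  len=0.5056
  (v31,v2,v32) [-+-] → (1.86881, -1.0907, -0.754)–(1.86881, -1.0907, 0.248362)  len=1.0024
  (v32,v2,v3) [-++] → (1.86881, -1.0907, 0.248362)–(1.86881, -1.0907, 0.754)  len=0.5056
  (v32,v3,v33) [-++] → (1.86881, -1.0907, 0.754)–(1.0907, -1.0907, 1.82491)  len=1.3237

Chained into 1 loop(s):
  loop 1: 20 segments, perimeter = 12.8617
Total perimeter = 12.862

loops=1 perimeter=12.862


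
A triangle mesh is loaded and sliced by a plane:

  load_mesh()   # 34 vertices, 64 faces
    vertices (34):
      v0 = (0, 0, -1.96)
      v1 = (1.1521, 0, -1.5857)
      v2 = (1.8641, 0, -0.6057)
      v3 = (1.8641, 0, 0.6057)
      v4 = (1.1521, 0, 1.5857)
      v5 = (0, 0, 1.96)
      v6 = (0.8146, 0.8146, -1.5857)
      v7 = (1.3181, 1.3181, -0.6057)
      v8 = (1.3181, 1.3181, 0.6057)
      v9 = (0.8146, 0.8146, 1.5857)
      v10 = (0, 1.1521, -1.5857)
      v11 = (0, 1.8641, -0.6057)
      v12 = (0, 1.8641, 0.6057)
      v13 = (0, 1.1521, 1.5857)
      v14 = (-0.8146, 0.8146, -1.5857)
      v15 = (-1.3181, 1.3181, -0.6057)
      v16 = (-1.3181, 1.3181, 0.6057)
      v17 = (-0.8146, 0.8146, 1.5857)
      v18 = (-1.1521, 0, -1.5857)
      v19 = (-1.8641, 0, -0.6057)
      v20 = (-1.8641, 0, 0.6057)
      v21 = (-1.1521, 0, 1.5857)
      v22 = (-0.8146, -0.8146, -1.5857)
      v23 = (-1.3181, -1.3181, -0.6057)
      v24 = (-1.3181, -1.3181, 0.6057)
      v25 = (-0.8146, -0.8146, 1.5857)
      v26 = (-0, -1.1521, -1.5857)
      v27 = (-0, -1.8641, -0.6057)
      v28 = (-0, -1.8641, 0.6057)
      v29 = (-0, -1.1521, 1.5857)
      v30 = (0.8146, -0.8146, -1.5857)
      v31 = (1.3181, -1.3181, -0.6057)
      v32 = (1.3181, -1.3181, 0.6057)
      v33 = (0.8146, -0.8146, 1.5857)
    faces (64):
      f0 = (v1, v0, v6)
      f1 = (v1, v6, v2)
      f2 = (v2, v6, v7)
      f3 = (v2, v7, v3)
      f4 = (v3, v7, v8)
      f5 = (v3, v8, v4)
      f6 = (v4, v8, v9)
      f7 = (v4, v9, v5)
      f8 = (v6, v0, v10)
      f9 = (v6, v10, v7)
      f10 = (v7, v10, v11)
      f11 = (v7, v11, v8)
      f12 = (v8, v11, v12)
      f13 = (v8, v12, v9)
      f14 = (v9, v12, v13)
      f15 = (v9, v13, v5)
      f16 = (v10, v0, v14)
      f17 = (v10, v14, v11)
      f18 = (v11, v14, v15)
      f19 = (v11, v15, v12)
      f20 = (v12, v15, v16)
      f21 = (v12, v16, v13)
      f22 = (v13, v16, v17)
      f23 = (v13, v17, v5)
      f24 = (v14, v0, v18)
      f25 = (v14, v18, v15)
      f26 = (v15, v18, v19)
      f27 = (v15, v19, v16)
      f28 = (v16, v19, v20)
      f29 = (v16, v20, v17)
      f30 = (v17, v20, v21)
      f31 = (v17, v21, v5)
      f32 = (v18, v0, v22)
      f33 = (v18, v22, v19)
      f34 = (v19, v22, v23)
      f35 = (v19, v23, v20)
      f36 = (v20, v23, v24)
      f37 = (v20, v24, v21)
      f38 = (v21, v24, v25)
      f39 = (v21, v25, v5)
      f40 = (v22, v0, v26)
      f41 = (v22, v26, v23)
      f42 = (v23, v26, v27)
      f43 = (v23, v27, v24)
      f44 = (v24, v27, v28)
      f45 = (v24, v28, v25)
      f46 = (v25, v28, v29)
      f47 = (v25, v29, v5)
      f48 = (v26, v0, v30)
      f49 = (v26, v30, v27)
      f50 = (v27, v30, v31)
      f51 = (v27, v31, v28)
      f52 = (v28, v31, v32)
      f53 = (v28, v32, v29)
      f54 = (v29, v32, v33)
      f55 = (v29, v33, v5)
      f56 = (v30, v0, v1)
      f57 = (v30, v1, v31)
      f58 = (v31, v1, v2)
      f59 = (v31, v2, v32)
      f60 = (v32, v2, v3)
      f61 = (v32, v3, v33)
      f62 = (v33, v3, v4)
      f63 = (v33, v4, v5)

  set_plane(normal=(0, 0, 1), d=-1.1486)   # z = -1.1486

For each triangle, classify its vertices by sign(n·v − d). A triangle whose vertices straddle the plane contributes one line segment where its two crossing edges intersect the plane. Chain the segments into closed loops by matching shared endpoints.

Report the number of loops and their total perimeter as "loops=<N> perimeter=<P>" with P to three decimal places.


loops=1 perimeter=8.998

Straddling triangles (16 of 64):
  (v1,v6,v2) [--+] → (1.2827, 0.451272, -1.1486)–(1.46967, 0, -1.1486)  len=0.4885
  (v2,v6,v7) [+-+] → (1.2827, 0.451272, -1.1486)–(1.03917, 1.03917, -1.1486)  len=0.6363
  (v6,v10,v7) [--+] → (0.5879, 1.22614, -1.1486)–(1.03917, 1.03917, -1.1486)  len=0.4885
  (v7,v10,v11) [+-+] → (0.5879, 1.22614, -1.1486)–(0, 1.46967, -1.1486)  len=0.6363
  (v10,v14,v11) [--+] → (-0.451272, 1.2827, -1.1486)–(0, 1.46967, -1.1486)  len=0.4885
  (v11,v14,v15) [+-+] → (-0.451272, 1.2827, -1.1486)–(-1.03917, 1.03917, -1.1486)  len=0.6363
  (v14,v18,v15) [--+] → (-1.22614, 0.5879, -1.1486)–(-1.03917, 1.03917, -1.1486)  len=0.4885
  (v15,v18,v19) [+-+] → (-1.22614, 0.5879, -1.1486)–(-1.46967, 0, -1.1486)  len=0.6363
  (v18,v22,v19) [--+] → (-1.2827, -0.451272, -1.1486)–(-1.46967, 0, -1.1486)  len=0.4885
  (v19,v22,v23) [+-+] → (-1.2827, -0.451272, -1.1486)–(-1.03917, -1.03917, -1.1486)  len=0.6363
  (v22,v26,v23) [--+] → (-0.5879, -1.22614, -1.1486)–(-1.03917, -1.03917, -1.1486)  len=0.4885
  (v23,v26,v27) [+-+] → (-0.5879, -1.22614, -1.1486)–(0, -1.46967, -1.1486)  len=0.6363
  (v26,v30,v27) [--+] → (0.451272, -1.2827, -1.1486)–(0, -1.46967, -1.1486)  len=0.4885
  (v27,v30,v31) [+-+] → (0.451272, -1.2827, -1.1486)–(1.03917, -1.03917, -1.1486)  len=0.6363
  (v30,v1,v31) [--+] → (1.22614, -0.5879, -1.1486)–(1.03917, -1.03917, -1.1486)  len=0.4885
  (v31,v1,v2) [+-+] → (1.22614, -0.5879, -1.1486)–(1.46967, 0, -1.1486)  len=0.6363

Chained into 1 loop(s):
  loop 1: 16 segments, perimeter = 8.9985
Total perimeter = 8.998


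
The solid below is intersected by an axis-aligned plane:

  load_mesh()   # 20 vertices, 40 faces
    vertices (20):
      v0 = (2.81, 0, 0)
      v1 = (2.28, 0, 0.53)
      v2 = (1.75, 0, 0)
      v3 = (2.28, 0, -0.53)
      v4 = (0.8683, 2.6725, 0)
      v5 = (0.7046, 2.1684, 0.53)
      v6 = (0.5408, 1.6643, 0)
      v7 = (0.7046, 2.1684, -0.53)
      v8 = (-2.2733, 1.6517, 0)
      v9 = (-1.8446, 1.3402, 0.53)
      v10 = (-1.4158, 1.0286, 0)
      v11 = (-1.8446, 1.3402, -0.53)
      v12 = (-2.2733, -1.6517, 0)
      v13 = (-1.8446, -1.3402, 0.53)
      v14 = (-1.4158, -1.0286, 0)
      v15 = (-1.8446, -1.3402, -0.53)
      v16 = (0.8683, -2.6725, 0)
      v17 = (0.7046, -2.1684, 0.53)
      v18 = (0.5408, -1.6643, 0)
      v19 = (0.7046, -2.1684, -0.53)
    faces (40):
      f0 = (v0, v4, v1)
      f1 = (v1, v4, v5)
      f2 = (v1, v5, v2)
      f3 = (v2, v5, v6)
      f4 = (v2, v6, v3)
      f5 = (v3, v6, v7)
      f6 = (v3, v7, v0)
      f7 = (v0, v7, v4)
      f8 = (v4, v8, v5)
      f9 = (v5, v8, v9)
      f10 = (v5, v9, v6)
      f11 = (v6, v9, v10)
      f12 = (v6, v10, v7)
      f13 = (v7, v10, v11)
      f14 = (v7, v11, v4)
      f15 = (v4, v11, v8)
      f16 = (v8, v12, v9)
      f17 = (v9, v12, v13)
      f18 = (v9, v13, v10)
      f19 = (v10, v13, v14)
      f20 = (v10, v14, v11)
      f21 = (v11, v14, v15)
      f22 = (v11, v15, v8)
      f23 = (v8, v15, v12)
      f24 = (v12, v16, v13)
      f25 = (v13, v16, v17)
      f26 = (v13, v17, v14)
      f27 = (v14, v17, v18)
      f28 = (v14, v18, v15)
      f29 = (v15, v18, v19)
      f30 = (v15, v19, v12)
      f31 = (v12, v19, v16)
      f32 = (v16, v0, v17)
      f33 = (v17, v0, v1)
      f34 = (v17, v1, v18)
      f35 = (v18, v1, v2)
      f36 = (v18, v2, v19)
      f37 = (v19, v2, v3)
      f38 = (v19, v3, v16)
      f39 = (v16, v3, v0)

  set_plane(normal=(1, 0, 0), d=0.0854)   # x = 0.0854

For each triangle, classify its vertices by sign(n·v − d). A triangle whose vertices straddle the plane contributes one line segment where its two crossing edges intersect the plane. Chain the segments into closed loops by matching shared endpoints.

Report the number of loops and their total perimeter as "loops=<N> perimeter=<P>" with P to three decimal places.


Straddling triangles (16 of 40):
  (v4,v8,v5) [+-+] → (0.0854, 2.41811, 0)–(0.0854, 2.06096, 0.419796)  len=0.5512
  (v5,v8,v9) [+--] → (0.0854, 2.06096, 0.419796)–(0.0854, 1.96723, 0.53)  len=0.1447
  (v5,v9,v6) [+-+] → (0.0854, 1.96723, 0.53)–(0.0854, 1.60243, 0.101183)  len=0.5630
  (v6,v9,v10) [+--] → (0.0854, 1.60243, 0.101183)–(0.0854, 1.51634, 0)  len=0.1328
  (v6,v10,v7) [+-+] → (0.0854, 1.51634, 0)–(0.0854, 1.83556, -0.375229)  len=0.4926
  (v7,v10,v11) [+--] → (0.0854, 1.83556, -0.375229)–(0.0854, 1.96723, -0.53)  len=0.2032
  (v7,v11,v4) [+-+] → (0.0854, 1.96723, -0.53)–(0.0854, 2.28802, -0.15295)  len=0.4950
  (v4,v11,v8) [+--] → (0.0854, 2.28802, -0.15295)–(0.0854, 2.41811, 0)  len=0.2008
  (v12,v16,v13) [-+-] → (0.0854, -2.41811, 0)–(0.0854, -2.28802, 0.15295)  len=0.2008
  (v13,v16,v17) [-++] → (0.0854, -2.28802, 0.15295)–(0.0854, -1.96723, 0.53)  len=0.4950
  (v13,v17,v14) [-+-] → (0.0854, -1.96723, 0.53)–(0.0854, -1.83556, 0.375229)  len=0.2032
  (v14,v17,v18) [-++] → (0.0854, -1.83556, 0.375229)–(0.0854, -1.51634, 0)  len=0.4926
  (v14,v18,v15) [-+-] → (0.0854, -1.51634, 0)–(0.0854, -1.60243, -0.101183)  len=0.1328
  (v15,v18,v19) [-++] → (0.0854, -1.60243, -0.101183)–(0.0854, -1.96723, -0.53)  len=0.5630
  (v15,v19,v12) [-+-] → (0.0854, -1.96723, -0.53)–(0.0854, -2.06096, -0.419796)  len=0.1447
  (v12,v19,v16) [-++] → (0.0854, -2.06096, -0.419796)–(0.0854, -2.41811, 0)  len=0.5512

Chained into 2 loop(s):
  loop 1: 8 segments, perimeter = 2.7834
  loop 2: 8 segments, perimeter = 2.7834
Total perimeter = 5.567

loops=2 perimeter=5.567


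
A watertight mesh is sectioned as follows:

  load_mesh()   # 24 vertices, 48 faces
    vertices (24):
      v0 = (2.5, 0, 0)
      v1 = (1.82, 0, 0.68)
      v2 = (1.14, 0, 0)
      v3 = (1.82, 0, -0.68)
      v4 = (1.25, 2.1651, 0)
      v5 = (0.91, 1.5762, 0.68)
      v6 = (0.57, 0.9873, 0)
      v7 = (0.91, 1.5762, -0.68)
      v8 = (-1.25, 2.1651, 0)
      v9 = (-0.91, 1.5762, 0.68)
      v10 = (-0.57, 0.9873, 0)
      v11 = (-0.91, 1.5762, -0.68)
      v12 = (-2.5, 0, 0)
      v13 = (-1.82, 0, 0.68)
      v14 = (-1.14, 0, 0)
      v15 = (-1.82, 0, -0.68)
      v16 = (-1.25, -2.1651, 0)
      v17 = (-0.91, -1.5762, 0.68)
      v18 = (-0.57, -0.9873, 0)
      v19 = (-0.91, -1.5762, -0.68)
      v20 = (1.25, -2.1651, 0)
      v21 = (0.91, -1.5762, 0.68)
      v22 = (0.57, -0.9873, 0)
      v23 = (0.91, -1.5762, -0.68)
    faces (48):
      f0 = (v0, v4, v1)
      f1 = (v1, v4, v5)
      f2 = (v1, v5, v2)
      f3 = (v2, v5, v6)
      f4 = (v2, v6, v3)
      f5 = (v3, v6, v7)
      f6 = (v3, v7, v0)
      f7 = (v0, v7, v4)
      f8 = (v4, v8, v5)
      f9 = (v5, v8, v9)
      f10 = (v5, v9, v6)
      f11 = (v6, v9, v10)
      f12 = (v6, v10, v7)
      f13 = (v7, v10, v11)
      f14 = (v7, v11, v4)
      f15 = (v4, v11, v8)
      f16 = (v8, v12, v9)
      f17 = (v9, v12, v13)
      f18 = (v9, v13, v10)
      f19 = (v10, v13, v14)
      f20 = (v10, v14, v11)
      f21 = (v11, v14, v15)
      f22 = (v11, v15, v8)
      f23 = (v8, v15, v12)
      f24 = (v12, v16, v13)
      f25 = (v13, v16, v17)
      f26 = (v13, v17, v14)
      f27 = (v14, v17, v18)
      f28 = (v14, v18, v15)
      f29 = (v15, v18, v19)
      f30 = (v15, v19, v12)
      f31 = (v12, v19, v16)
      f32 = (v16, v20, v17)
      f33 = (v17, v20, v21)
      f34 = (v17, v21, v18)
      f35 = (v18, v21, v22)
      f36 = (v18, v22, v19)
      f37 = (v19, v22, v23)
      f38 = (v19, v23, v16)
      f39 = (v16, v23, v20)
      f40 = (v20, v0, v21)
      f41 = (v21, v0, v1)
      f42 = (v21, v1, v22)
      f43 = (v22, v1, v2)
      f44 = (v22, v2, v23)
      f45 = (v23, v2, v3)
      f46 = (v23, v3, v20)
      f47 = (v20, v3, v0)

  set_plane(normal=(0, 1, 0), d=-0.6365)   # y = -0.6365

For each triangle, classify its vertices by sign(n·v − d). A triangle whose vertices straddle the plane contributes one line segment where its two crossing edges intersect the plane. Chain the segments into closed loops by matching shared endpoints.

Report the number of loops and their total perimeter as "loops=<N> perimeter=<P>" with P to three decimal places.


loops=2 perimeter=7.693

Straddling triangles (16 of 48):
  (v12,v16,v13) [+-+] → (-2.13252, -0.6365, 0)–(-1.65243, -0.6365, 0.480092)  len=0.6790
  (v13,v16,v17) [+--] → (-1.65243, -0.6365, 0.480092)–(-1.45252, -0.6365, 0.68)  len=0.2827
  (v13,v17,v14) [+-+] → (-1.45252, -0.6365, 0.68)–(-1.04712, -0.6365, 0.274597)  len=0.5733
  (v14,v17,v18) [+--] → (-1.04712, -0.6365, 0.274597)–(-0.772528, -0.6365, 0)  len=0.3883
  (v14,v18,v15) [+-+] → (-0.772528, -0.6365, 0)–(-1.01414, -0.6365, -0.241612)  len=0.3417
  (v15,v18,v19) [+--] → (-1.01414, -0.6365, -0.241612)–(-1.45252, -0.6365, -0.68)  len=0.6200
  (v15,v19,v12) [+-+] → (-1.45252, -0.6365, -0.68)–(-1.85793, -0.6365, -0.274597)  len=0.5733
  (v12,v19,v16) [+--] → (-1.85793, -0.6365, -0.274597)–(-2.13252, -0.6365, 0)  len=0.3883
  (v20,v0,v21) [-+-] → (2.13252, -0.6365, 0)–(1.85793, -0.6365, 0.274597)  len=0.3883
  (v21,v0,v1) [-++] → (1.85793, -0.6365, 0.274597)–(1.45252, -0.6365, 0.68)  len=0.5733
  (v21,v1,v22) [-+-] → (1.45252, -0.6365, 0.68)–(1.01414, -0.6365, 0.241612)  len=0.6200
  (v22,v1,v2) [-++] → (1.01414, -0.6365, 0.241612)–(0.772528, -0.6365, 0)  len=0.3417
  (v22,v2,v23) [-+-] → (0.772528, -0.6365, 0)–(1.04712, -0.6365, -0.274597)  len=0.3883
  (v23,v2,v3) [-++] → (1.04712, -0.6365, -0.274597)–(1.45252, -0.6365, -0.68)  len=0.5733
  (v23,v3,v20) [-+-] → (1.45252, -0.6365, -0.68)–(1.65243, -0.6365, -0.480092)  len=0.2827
  (v20,v3,v0) [-++] → (1.65243, -0.6365, -0.480092)–(2.13252, -0.6365, 0)  len=0.6790

Chained into 2 loop(s):
  loop 1: 8 segments, perimeter = 3.8467
  loop 2: 8 segments, perimeter = 3.8467
Total perimeter = 7.693


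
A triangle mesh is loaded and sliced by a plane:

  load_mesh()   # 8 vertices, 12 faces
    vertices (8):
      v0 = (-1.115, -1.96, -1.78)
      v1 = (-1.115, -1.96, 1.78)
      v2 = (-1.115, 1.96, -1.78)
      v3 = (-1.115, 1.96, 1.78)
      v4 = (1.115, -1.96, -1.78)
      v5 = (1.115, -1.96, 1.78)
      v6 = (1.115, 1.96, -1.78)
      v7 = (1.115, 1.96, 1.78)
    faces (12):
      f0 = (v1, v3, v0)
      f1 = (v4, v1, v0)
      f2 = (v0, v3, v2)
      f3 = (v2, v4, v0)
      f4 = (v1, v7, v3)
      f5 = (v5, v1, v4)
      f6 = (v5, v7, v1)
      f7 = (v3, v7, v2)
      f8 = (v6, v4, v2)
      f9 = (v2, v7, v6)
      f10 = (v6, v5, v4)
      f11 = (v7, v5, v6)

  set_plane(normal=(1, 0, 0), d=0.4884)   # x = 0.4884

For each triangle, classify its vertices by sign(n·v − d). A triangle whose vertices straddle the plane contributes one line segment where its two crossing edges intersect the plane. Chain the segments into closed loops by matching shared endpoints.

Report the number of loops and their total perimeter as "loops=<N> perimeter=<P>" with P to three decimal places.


loops=1 perimeter=14.960

Straddling triangles (8 of 12):
  (v4,v1,v0) [+--] → (0.4884, -1.96, -0.779688)–(0.4884, -1.96, -1.78)  len=1.0003
  (v2,v4,v0) [-+-] → (0.4884, -0.858533, -1.78)–(0.4884, -1.96, -1.78)  len=1.1015
  (v1,v7,v3) [-+-] → (0.4884, 0.858533, 1.78)–(0.4884, 1.96, 1.78)  len=1.1015
  (v5,v1,v4) [+-+] → (0.4884, -1.96, 1.78)–(0.4884, -1.96, -0.779688)  len=2.5597
  (v5,v7,v1) [++-] → (0.4884, 0.858533, 1.78)–(0.4884, -1.96, 1.78)  len=2.8185
  (v3,v7,v2) [-+-] → (0.4884, 1.96, 1.78)–(0.4884, 1.96, 0.779688)  len=1.0003
  (v6,v4,v2) [++-] → (0.4884, -0.858533, -1.78)–(0.4884, 1.96, -1.78)  len=2.8185
  (v2,v7,v6) [-++] → (0.4884, 1.96, 0.779688)–(0.4884, 1.96, -1.78)  len=2.5597

Chained into 1 loop(s):
  loop 1: 8 segments, perimeter = 14.9600
Total perimeter = 14.960


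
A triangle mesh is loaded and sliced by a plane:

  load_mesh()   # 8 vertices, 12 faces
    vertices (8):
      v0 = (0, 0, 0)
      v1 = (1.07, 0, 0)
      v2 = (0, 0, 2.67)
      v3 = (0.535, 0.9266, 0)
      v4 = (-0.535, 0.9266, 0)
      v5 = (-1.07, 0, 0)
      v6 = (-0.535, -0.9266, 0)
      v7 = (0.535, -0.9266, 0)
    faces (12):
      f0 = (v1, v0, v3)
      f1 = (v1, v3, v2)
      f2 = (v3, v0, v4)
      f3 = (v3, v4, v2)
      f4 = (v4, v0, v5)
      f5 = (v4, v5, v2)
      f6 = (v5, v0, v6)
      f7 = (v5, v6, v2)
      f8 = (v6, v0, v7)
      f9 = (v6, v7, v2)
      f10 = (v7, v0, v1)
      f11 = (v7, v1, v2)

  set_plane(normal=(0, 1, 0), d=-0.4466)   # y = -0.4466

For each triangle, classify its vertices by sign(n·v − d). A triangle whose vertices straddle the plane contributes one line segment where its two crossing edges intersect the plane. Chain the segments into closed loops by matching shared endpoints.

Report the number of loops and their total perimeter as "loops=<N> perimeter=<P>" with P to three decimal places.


Straddling triangles (6 of 12):
  (v5,v0,v6) [++-] → (-0.257858, -0.4466, 0)–(-0.812142, -0.4466, 0)  len=0.5543
  (v5,v6,v2) [+-+] → (-0.812142, -0.4466, 0)–(-0.257858, -0.4466, 1.38312)  len=1.4901
  (v6,v0,v7) [-+-] → (-0.257858, -0.4466, 0)–(0.257858, -0.4466, 0)  len=0.5157
  (v6,v7,v2) [--+] → (0.257858, -0.4466, 1.38312)–(-0.257858, -0.4466, 1.38312)  len=0.5157
  (v7,v0,v1) [-++] → (0.257858, -0.4466, 0)–(0.812142, -0.4466, 0)  len=0.5543
  (v7,v1,v2) [-++] → (0.812142, -0.4466, 0)–(0.257858, -0.4466, 1.38312)  len=1.4901

Chained into 1 loop(s):
  loop 1: 6 segments, perimeter = 5.1201
Total perimeter = 5.120

loops=1 perimeter=5.120


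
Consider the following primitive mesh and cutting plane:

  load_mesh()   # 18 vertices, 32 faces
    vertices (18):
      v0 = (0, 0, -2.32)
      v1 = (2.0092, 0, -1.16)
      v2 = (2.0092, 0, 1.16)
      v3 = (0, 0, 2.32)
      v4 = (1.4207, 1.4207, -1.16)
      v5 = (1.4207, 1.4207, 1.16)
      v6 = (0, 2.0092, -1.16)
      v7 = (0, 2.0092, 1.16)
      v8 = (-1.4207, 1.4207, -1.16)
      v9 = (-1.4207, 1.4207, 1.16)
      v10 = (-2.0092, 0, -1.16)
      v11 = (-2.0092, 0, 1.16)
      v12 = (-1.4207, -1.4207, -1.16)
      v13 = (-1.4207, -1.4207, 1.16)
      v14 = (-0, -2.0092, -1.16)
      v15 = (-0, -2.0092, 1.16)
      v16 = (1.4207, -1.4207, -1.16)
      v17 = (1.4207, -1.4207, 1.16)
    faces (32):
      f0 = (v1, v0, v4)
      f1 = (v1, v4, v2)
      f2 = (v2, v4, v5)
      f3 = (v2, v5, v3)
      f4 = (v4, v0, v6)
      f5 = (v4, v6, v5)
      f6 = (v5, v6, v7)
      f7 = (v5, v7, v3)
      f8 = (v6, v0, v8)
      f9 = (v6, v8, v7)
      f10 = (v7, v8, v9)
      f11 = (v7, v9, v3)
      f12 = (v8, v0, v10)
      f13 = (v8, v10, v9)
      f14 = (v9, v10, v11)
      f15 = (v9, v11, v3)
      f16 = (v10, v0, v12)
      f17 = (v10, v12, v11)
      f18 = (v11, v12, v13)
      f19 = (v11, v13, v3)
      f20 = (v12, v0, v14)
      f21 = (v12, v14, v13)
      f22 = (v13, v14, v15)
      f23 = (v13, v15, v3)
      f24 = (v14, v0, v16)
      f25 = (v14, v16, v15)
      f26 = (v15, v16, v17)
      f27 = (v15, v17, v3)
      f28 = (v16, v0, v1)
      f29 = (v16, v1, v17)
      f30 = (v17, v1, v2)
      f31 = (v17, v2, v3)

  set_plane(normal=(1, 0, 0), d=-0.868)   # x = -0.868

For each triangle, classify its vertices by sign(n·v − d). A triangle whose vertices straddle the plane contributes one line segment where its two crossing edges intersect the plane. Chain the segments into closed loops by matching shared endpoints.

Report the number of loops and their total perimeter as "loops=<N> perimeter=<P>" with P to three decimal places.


Straddling triangles (12 of 32):
  (v6,v0,v8) [++-] → (-0.868, 0.868, -1.61128)–(-0.868, 1.64965, -1.16)  len=0.9026
  (v6,v8,v7) [+-+] → (-0.868, 1.64965, -1.16)–(-0.868, 1.64965, -0.257442)  len=0.9026
  (v7,v8,v9) [+--] → (-0.868, 1.64965, -0.257442)–(-0.868, 1.64965, 1.16)  len=1.4174
  (v7,v9,v3) [+-+] → (-0.868, 1.64965, 1.16)–(-0.868, 0.868, 1.61128)  len=0.9026
  (v8,v0,v10) [-+-] → (-0.868, 0.868, -1.61128)–(-0.868, 0, -1.81887)  len=0.8925
  (v9,v11,v3) [--+] → (-0.868, 0, 1.81887)–(-0.868, 0.868, 1.61128)  len=0.8925
  (v10,v0,v12) [-+-] → (-0.868, 0, -1.81887)–(-0.868, -0.868, -1.61128)  len=0.8925
  (v11,v13,v3) [--+] → (-0.868, -0.868, 1.61128)–(-0.868, 0, 1.81887)  len=0.8925
  (v12,v0,v14) [-++] → (-0.868, -0.868, -1.61128)–(-0.868, -1.64965, -1.16)  len=0.9026
  (v12,v14,v13) [-+-] → (-0.868, -1.64965, -1.16)–(-0.868, -1.64965, 0.257442)  len=1.4174
  (v13,v14,v15) [-++] → (-0.868, -1.64965, 0.257442)–(-0.868, -1.64965, 1.16)  len=0.9026
  (v13,v15,v3) [-++] → (-0.868, -1.64965, 1.16)–(-0.868, -0.868, 1.61128)  len=0.9026

Chained into 1 loop(s):
  loop 1: 12 segments, perimeter = 11.8202
Total perimeter = 11.820

loops=1 perimeter=11.820


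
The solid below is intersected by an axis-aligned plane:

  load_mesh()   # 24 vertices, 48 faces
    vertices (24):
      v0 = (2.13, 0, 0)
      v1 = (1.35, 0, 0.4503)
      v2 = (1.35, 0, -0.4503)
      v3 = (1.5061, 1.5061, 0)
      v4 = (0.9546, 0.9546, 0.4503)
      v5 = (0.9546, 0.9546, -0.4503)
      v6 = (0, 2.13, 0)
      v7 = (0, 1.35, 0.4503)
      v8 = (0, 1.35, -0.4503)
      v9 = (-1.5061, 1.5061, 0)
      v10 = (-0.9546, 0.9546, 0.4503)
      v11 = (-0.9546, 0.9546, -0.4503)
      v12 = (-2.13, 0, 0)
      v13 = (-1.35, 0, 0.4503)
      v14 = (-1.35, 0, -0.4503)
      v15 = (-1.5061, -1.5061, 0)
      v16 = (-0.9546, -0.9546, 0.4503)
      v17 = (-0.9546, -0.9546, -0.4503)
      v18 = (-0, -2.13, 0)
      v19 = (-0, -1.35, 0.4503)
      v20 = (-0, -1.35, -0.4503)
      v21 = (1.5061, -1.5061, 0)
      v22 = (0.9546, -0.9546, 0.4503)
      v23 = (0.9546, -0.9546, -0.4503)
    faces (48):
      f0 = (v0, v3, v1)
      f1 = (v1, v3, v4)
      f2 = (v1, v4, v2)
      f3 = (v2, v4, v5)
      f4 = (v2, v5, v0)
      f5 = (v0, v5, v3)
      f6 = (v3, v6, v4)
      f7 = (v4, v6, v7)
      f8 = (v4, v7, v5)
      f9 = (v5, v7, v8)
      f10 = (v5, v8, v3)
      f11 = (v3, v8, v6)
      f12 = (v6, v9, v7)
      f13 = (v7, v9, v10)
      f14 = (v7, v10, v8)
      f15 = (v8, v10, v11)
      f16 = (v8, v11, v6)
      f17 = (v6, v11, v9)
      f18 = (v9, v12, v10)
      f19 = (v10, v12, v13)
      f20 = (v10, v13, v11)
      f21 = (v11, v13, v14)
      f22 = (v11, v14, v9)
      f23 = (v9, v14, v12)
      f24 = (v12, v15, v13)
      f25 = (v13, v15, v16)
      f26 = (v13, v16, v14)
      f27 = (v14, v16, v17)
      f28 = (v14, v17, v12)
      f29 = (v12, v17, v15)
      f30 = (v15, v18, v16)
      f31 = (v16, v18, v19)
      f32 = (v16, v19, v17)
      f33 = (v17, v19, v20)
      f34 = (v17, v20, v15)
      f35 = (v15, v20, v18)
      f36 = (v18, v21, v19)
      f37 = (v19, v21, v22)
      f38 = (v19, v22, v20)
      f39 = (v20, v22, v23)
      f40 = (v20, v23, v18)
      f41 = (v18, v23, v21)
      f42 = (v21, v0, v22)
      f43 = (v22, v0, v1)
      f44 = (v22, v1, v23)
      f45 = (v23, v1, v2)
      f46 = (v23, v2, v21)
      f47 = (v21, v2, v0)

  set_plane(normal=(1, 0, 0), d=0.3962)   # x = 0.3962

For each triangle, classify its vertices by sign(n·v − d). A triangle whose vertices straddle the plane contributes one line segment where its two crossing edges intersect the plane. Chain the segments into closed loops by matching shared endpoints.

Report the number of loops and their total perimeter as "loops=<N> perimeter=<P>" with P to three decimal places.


loops=2 perimeter=5.404

Straddling triangles (12 of 48):
  (v3,v6,v4) [+-+] → (0.3962, 1.96587, 0)–(0.3962, 1.64216, 0.186894)  len=0.3738
  (v4,v6,v7) [+--] → (0.3962, 1.64216, 0.186894)–(0.3962, 1.18589, 0.4503)  len=0.5268
  (v4,v7,v5) [+-+] → (0.3962, 1.18589, 0.4503)–(0.3962, 1.18589, 0.0765123)  len=0.3738
  (v5,v7,v8) [+--] → (0.3962, 1.18589, 0.0765123)–(0.3962, 1.18589, -0.4503)  len=0.5268
  (v5,v8,v3) [+-+] → (0.3962, 1.18589, -0.4503)–(0.3962, 1.39106, -0.331842)  len=0.2369
  (v3,v8,v6) [+--] → (0.3962, 1.39106, -0.331842)–(0.3962, 1.96587, 0)  len=0.6637
  (v18,v21,v19) [-+-] → (0.3962, -1.96587, 0)–(0.3962, -1.39106, 0.331842)  len=0.6637
  (v19,v21,v22) [-++] → (0.3962, -1.39106, 0.331842)–(0.3962, -1.18589, 0.4503)  len=0.2369
  (v19,v22,v20) [-+-] → (0.3962, -1.18589, 0.4503)–(0.3962, -1.18589, -0.0765123)  len=0.5268
  (v20,v22,v23) [-++] → (0.3962, -1.18589, -0.0765123)–(0.3962, -1.18589, -0.4503)  len=0.3738
  (v20,v23,v18) [-+-] → (0.3962, -1.18589, -0.4503)–(0.3962, -1.64216, -0.186894)  len=0.5268
  (v18,v23,v21) [-++] → (0.3962, -1.64216, -0.186894)–(0.3962, -1.96587, 0)  len=0.3738

Chained into 2 loop(s):
  loop 1: 6 segments, perimeter = 2.7019
  loop 2: 6 segments, perimeter = 2.7019
Total perimeter = 5.404
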